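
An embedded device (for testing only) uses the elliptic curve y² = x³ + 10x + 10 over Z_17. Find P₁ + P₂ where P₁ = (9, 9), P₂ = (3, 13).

(13, 5)

(9, 9) + (3, 13). λ = (13 - 9)/(3 - 9) ≡ 4/11 mod 17. 11⁻¹ ≡ 14 (mod 17), so λ ≡ 5.
  x = λ² - 9 - 3 = 25 - 12 ≡ 13; y = λ·(9 - 13) - 9 ≡ 5. → (13, 5)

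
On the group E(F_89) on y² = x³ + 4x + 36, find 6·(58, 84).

(64, 81)

Write Q = (58, 84).
Repeated addition: build up to 6Q.
2Q: tangent at (58, 84): λ = (3·58² + 4)/(2·84) ≡ 39/79. 79⁻¹ ≡ 80 (mod 89) since 79·80 = 6320 ≡ 1, so λ ≡ 39·80 ≡ 5.
  x = λ² - 58 - 58 = 25 - 116 ≡ 87; y = λ·(58 - 87) - 84 ≡ 38. → (87, 38)
3Q: (87, 38) + (58, 84). λ = (84 - 38)/(58 - 87) ≡ 46/60 mod 89. 60⁻¹ ≡ 46 (mod 89) since 60·46 = 2760 ≡ 1, so λ ≡ 69.
  x = λ² - 87 - 58 = 4761 - 145 ≡ 77; y = λ·(87 - 77) - 38 ≡ 29. → (77, 29)
4Q: (77, 29) + (58, 84). λ = (84 - 29)/(58 - 77) ≡ 55/70 mod 89. 70⁻¹ ≡ 14 (mod 89), so λ ≡ 58.
  x = λ² - 77 - 58 = 3364 - 135 ≡ 25; y = λ·(77 - 25) - 29 ≡ 50. → (25, 50)
5Q: (25, 50) + (58, 84). λ = (84 - 50)/(58 - 25) ≡ 34/33 mod 89. 33⁻¹ ≡ 27 (mod 89) since 33·27 = 891 ≡ 1, so λ ≡ 28.
  x = λ² - 25 - 58 = 784 - 83 ≡ 78; y = λ·(25 - 78) - 50 ≡ 68. → (78, 68)
6Q: (78, 68) + (58, 84). λ = (84 - 68)/(58 - 78) ≡ 16/69 mod 89. 69⁻¹ ≡ 40 (mod 89), so λ ≡ 17.
  x = λ² - 78 - 58 = 289 - 136 ≡ 64; y = λ·(78 - 64) - 68 ≡ 81. → (64, 81)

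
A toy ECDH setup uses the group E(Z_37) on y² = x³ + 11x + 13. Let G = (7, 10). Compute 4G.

Repeated addition: build up to 4G.
2G: tangent at (7, 10): λ = (3·7² + 11)/(2·10) ≡ 10/20. 20⁻¹ ≡ 13 (mod 37), so λ ≡ 10·13 ≡ 19.
  x = λ² - 7 - 7 = 361 - 14 ≡ 14; y = λ·(7 - 14) - 10 ≡ 5. → (14, 5)
3G: (14, 5) + (7, 10). λ = (10 - 5)/(7 - 14) ≡ 5/30 mod 37. 30⁻¹ ≡ 21 (mod 37), so λ ≡ 31.
  x = λ² - 14 - 7 = 961 - 21 ≡ 15; y = λ·(14 - 15) - 5 ≡ 1. → (15, 1)
4G: (15, 1) + (7, 10). λ = (10 - 1)/(7 - 15) ≡ 9/29 mod 37. 29⁻¹ ≡ 23 (mod 37), so λ ≡ 22.
  x = λ² - 15 - 7 = 484 - 22 ≡ 18; y = λ·(15 - 18) - 1 ≡ 7. → (18, 7)

(18, 7)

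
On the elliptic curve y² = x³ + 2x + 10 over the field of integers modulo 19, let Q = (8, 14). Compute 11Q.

(9, 4)

Double-and-add on 11 = (1011)₂. Start with Q = (8, 14) for the leading 1-bit.
double: tangent at (8, 14): λ = (3·8² + 2)/(2·14) ≡ 4/9. 9⁻¹ ≡ 17 (mod 19) since 9·17 = 153 ≡ 1, so λ ≡ 4·17 ≡ 11.
  x = λ² - 8 - 8 = 121 - 16 ≡ 10; y = λ·(8 - 10) - 14 ≡ 2. → (10, 2)
double: tangent at (10, 2): λ = (3·10² + 2)/(2·2) ≡ 17/4. 4⁻¹ ≡ 5 (mod 19) since 4·5 = 20 ≡ 1, so λ ≡ 17·5 ≡ 9.
  x = λ² - 10 - 10 = 81 - 20 ≡ 4; y = λ·(10 - 4) - 2 ≡ 14. → (4, 14)
add Q: (4, 14) + (8, 14). λ = (14 - 14)/(8 - 4) ≡ 0/4 mod 19. 4⁻¹ ≡ 5 (mod 19), so λ ≡ 0.
  x = λ² - 4 - 8 = 0 - 12 ≡ 7; y = λ·(4 - 7) - 14 ≡ 5. → (7, 5)
double: tangent at (7, 5): λ = (3·7² + 2)/(2·5) ≡ 16/10. 10⁻¹ ≡ 2 (mod 19) since 10·2 = 20 ≡ 1, so λ ≡ 16·2 ≡ 13.
  x = λ² - 7 - 7 = 169 - 14 ≡ 3; y = λ·(7 - 3) - 5 ≡ 9. → (3, 9)
add Q: (3, 9) + (8, 14). λ = (14 - 9)/(8 - 3) ≡ 5/5 mod 19. 5⁻¹ ≡ 4 (mod 19), so λ ≡ 1.
  x = λ² - 3 - 8 = 1 - 11 ≡ 9; y = λ·(3 - 9) - 9 ≡ 4. → (9, 4)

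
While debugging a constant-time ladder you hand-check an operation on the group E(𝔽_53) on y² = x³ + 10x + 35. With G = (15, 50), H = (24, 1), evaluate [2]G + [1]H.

First 2G:
Repeated addition: build up to 2G.
2G: tangent at (15, 50): λ = (3·15² + 10)/(2·50) ≡ 49/47. 47⁻¹ ≡ 44 (mod 53), so λ ≡ 49·44 ≡ 36.
  x = λ² - 15 - 15 = 1296 - 30 ≡ 47; y = λ·(15 - 47) - 50 ≡ 17. → (47, 17)
2G = (47, 17).
Finally 2G + H:
(47, 17) + (24, 1). λ = (1 - 17)/(24 - 47) ≡ 37/30 mod 53. 30⁻¹ ≡ 23 (mod 53), so λ ≡ 3.
  x = λ² - 47 - 24 = 9 - 71 ≡ 44; y = λ·(47 - 44) - 17 ≡ 45. → (44, 45)

(44, 45)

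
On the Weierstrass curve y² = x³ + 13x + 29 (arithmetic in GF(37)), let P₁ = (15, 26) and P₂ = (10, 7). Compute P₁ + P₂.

(22, 14)

(15, 26) + (10, 7). λ = (7 - 26)/(10 - 15) ≡ 18/32 mod 37. 32⁻¹ ≡ 22 (mod 37), so λ ≡ 26.
  x = λ² - 15 - 10 = 676 - 25 ≡ 22; y = λ·(15 - 22) - 26 ≡ 14. → (22, 14)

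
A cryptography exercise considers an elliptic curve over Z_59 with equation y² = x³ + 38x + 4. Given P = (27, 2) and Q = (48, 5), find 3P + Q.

(17, 28)

First 3P:
Repeated addition: build up to 3P.
2P: tangent at (27, 2): λ = (3·27² + 38)/(2·2) ≡ 42/4. 4⁻¹ ≡ 15 (mod 59), so λ ≡ 42·15 ≡ 40.
  x = λ² - 27 - 27 = 1600 - 54 ≡ 12; y = λ·(27 - 12) - 2 ≡ 8. → (12, 8)
3P: (12, 8) + (27, 2). λ = (2 - 8)/(27 - 12) ≡ 53/15 mod 59. 15⁻¹ ≡ 4 (mod 59), so λ ≡ 35.
  x = λ² - 12 - 27 = 1225 - 39 ≡ 6; y = λ·(12 - 6) - 8 ≡ 25. → (6, 25)
3P = (6, 25).
Finally 3P + Q:
(6, 25) + (48, 5). λ = (5 - 25)/(48 - 6) ≡ 39/42 mod 59. 42⁻¹ ≡ 52 (mod 59), so λ ≡ 22.
  x = λ² - 6 - 48 = 484 - 54 ≡ 17; y = λ·(6 - 17) - 25 ≡ 28. → (17, 28)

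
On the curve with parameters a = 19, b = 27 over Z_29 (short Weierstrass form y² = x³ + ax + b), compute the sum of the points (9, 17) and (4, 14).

(9, 17) + (4, 14). λ = (14 - 17)/(4 - 9) ≡ 26/24 mod 29. 24⁻¹ ≡ 23 (mod 29) since 24·23 = 552 ≡ 1, so λ ≡ 18.
  x = λ² - 9 - 4 = 324 - 13 ≡ 21; y = λ·(9 - 21) - 17 ≡ 28. → (21, 28)

(21, 28)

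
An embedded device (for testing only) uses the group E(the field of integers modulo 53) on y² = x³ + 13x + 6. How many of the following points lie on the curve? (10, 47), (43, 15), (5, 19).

(10, 47): 47² ≡ 36, rhs ≡ 23 → off.
(43, 15): 15² ≡ 13, rhs ≡ 42 → off.
(5, 19): 19² ≡ 43, rhs ≡ 37 → off.

0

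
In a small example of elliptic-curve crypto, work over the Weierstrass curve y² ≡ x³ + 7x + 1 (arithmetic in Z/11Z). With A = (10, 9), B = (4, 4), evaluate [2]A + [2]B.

(9, 10)

First 2A:
Repeated addition: build up to 2A.
2A: tangent at (10, 9): λ = (3·10² + 7)/(2·9) ≡ 10/7. 7⁻¹ ≡ 8 (mod 11), so λ ≡ 10·8 ≡ 3.
  x = λ² - 10 - 10 = 9 - 20 ≡ 0; y = λ·(10 - 0) - 9 ≡ 10. → (0, 10)
2A = (0, 10).
Next 2B:
Repeated addition: build up to 2B.
2B: tangent at (4, 4): λ = (3·4² + 7)/(2·4) ≡ 0/8. 8⁻¹ ≡ 7 (mod 11), so λ ≡ 0·7 ≡ 0.
  x = λ² - 4 - 4 = 0 - 8 ≡ 3; y = λ·(4 - 3) - 4 ≡ 7. → (3, 7)
2B = (3, 7).
Finally 2A + 2B:
(0, 10) + (3, 7). λ = (7 - 10)/(3 - 0) ≡ 8/3 mod 11. 3⁻¹ ≡ 4 (mod 11) since 3·4 = 12 ≡ 1, so λ ≡ 10.
  x = λ² - 0 - 3 = 100 - 3 ≡ 9; y = λ·(0 - 9) - 10 ≡ 10. → (9, 10)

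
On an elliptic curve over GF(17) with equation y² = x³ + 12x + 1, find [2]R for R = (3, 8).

tangent at (3, 8): λ = (3·3² + 12)/(2·8) ≡ 5/16. 16⁻¹ ≡ 16 (mod 17), so λ ≡ 5·16 ≡ 12.
  x = λ² - 3 - 3 = 144 - 6 ≡ 2; y = λ·(3 - 2) - 8 ≡ 4. → (2, 4)

(2, 4)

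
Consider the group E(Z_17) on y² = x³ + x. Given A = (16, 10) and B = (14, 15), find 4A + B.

First 4A:
Double-and-add on 4 = (100)₂. Start with A = (16, 10) for the leading 1-bit.
double: tangent at (16, 10): λ = (3·16² + 1)/(2·10) ≡ 4/3. 3⁻¹ ≡ 6 (mod 17), so λ ≡ 4·6 ≡ 7.
  x = λ² - 16 - 16 = 49 - 32 ≡ 0; y = λ·(16 - 0) - 10 ≡ 0. → (0, 0)
double: (0, 0) + (0, 0): same x and y₁ ≡ -y₂, so the sum is O.
4A = O.
Finally 4A + B:
O + (14, 15) = (14, 15) (identity).

(14, 15)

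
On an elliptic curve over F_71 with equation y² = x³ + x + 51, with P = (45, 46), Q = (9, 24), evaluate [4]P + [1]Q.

First 4P:
Repeated addition: build up to 4P.
2P: tangent at (45, 46): λ = (3·45² + 1)/(2·46) ≡ 41/21. 21⁻¹ ≡ 44 (mod 71), so λ ≡ 41·44 ≡ 29.
  x = λ² - 45 - 45 = 841 - 90 ≡ 41; y = λ·(45 - 41) - 46 ≡ 70. → (41, 70)
3P: (41, 70) + (45, 46). λ = (46 - 70)/(45 - 41) ≡ 47/4 mod 71. 4⁻¹ ≡ 18 (mod 71), so λ ≡ 65.
  x = λ² - 41 - 45 = 4225 - 86 ≡ 21; y = λ·(41 - 21) - 70 ≡ 23. → (21, 23)
4P: (21, 23) + (45, 46). λ = (46 - 23)/(45 - 21) ≡ 23/24 mod 71. 24⁻¹ ≡ 3 (mod 71) since 24·3 = 72 ≡ 1, so λ ≡ 69.
  x = λ² - 21 - 45 = 4761 - 66 ≡ 9; y = λ·(21 - 9) - 23 ≡ 24. → (9, 24)
4P = (9, 24).
Finally 4P + Q:
tangent at (9, 24): λ = (3·9² + 1)/(2·24) ≡ 31/48. 48⁻¹ ≡ 37 (mod 71) since 48·37 = 1776 ≡ 1, so λ ≡ 31·37 ≡ 11.
  x = λ² - 9 - 9 = 121 - 18 ≡ 32; y = λ·(9 - 32) - 24 ≡ 7. → (32, 7)

(32, 7)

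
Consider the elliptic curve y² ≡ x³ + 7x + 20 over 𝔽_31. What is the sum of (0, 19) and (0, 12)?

O

The two points share x = 0 and their y-coordinates satisfy 19 + 12 ≡ 0 (mod 31), so they are inverses. Their sum is 𝒪.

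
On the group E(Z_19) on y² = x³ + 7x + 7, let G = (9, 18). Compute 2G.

(8, 9)

tangent at (9, 18): λ = (3·9² + 7)/(2·18) ≡ 3/17. 17⁻¹ ≡ 9 (mod 19) since 17·9 = 153 ≡ 1, so λ ≡ 3·9 ≡ 8.
  x = λ² - 9 - 9 = 64 - 18 ≡ 8; y = λ·(9 - 8) - 18 ≡ 9. → (8, 9)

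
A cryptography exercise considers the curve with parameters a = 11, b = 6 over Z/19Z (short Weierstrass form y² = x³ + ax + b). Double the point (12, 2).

tangent at (12, 2): λ = (3·12² + 11)/(2·2) ≡ 6/4. 4⁻¹ ≡ 5 (mod 19), so λ ≡ 6·5 ≡ 11.
  x = λ² - 12 - 12 = 121 - 24 ≡ 2; y = λ·(12 - 2) - 2 ≡ 13. → (2, 13)

(2, 13)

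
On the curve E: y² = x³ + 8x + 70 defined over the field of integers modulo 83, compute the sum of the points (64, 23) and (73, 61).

(54, 10)

(64, 23) + (73, 61). λ = (61 - 23)/(73 - 64) ≡ 38/9 mod 83. 9⁻¹ ≡ 37 (mod 83), so λ ≡ 78.
  x = λ² - 64 - 73 = 6084 - 137 ≡ 54; y = λ·(64 - 54) - 23 ≡ 10. → (54, 10)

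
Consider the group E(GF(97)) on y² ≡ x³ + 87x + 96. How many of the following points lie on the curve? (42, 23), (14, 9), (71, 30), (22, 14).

(42, 23): 23² ≡ 44, rhs ≡ 44 → on.
(14, 9): 9² ≡ 81, rhs ≡ 81 → on.
(71, 30): 30² ≡ 27, rhs ≡ 46 → off.
(22, 14): 14² ≡ 2, rhs ≡ 48 → off.

2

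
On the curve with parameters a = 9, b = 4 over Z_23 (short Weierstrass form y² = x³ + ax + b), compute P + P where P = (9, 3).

tangent at (9, 3): λ = (3·9² + 9)/(2·3) ≡ 22/6. 6⁻¹ ≡ 4 (mod 23) since 6·4 = 24 ≡ 1, so λ ≡ 22·4 ≡ 19.
  x = λ² - 9 - 9 = 361 - 18 ≡ 21; y = λ·(9 - 21) - 3 ≡ 22. → (21, 22)

(21, 22)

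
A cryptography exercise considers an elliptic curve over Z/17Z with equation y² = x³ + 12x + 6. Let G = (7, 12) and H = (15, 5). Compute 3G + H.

(3, 1)

First 3G:
Repeated addition: build up to 3G.
2G: tangent at (7, 12): λ = (3·7² + 12)/(2·12) ≡ 6/7. 7⁻¹ ≡ 5 (mod 17), so λ ≡ 6·5 ≡ 13.
  x = λ² - 7 - 7 = 169 - 14 ≡ 2; y = λ·(7 - 2) - 12 ≡ 2. → (2, 2)
3G: (2, 2) + (7, 12). λ = (12 - 2)/(7 - 2) ≡ 10/5 mod 17. 5⁻¹ ≡ 7 (mod 17), so λ ≡ 2.
  x = λ² - 2 - 7 = 4 - 9 ≡ 12; y = λ·(2 - 12) - 2 ≡ 12. → (12, 12)
3G = (12, 12).
Finally 3G + H:
(12, 12) + (15, 5). λ = (5 - 12)/(15 - 12) ≡ 10/3 mod 17. 3⁻¹ ≡ 6 (mod 17), so λ ≡ 9.
  x = λ² - 12 - 15 = 81 - 27 ≡ 3; y = λ·(12 - 3) - 12 ≡ 1. → (3, 1)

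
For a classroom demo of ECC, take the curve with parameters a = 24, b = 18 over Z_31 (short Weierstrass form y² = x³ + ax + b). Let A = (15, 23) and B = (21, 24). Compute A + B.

(15, 23) + (21, 24). λ = (24 - 23)/(21 - 15) ≡ 1/6 mod 31. 6⁻¹ ≡ 26 (mod 31), so λ ≡ 26.
  x = λ² - 15 - 21 = 676 - 36 ≡ 20; y = λ·(15 - 20) - 23 ≡ 2. → (20, 2)

(20, 2)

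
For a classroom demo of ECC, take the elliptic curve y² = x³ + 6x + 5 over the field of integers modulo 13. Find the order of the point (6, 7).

2P: tangent at (6, 7): λ = (3·6² + 6)/(2·7) ≡ 10/1. 1⁻¹ ≡ 1 (mod 13), so λ ≡ 10·1 ≡ 10.
  x = λ² - 6 - 6 = 100 - 12 ≡ 10; y = λ·(6 - 10) - 7 ≡ 5. → (10, 5)
3P: (10, 5) + (6, 7). λ = (7 - 5)/(6 - 10) ≡ 2/9 mod 13. 9⁻¹ ≡ 3 (mod 13) since 9·3 = 27 ≡ 1, so λ ≡ 6.
  x = λ² - 10 - 6 = 36 - 16 ≡ 7; y = λ·(10 - 7) - 5 ≡ 0. → (7, 0)
4P: (7, 0) + (6, 7). λ = (7 - 0)/(6 - 7) ≡ 7/12 mod 13. 12⁻¹ ≡ 12 (mod 13), so λ ≡ 6.
  x = λ² - 7 - 6 = 36 - 13 ≡ 10; y = λ·(7 - 10) - 0 ≡ 8. → (10, 8)
5P: (10, 8) + (6, 7). λ = (7 - 8)/(6 - 10) ≡ 12/9 mod 13. 9⁻¹ ≡ 3 (mod 13), so λ ≡ 10.
  x = λ² - 10 - 6 = 100 - 16 ≡ 6; y = λ·(10 - 6) - 8 ≡ 6. → (6, 6)
6P: (6, 6) + (6, 7): same x and y₁ ≡ -y₂, so the sum is ∞.
6P = ∞, so the order is 6.

6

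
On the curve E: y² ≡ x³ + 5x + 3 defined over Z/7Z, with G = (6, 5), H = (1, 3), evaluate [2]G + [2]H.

(6, 5)

First 2G:
Repeated addition: build up to 2G.
2G: tangent at (6, 5): λ = (3·6² + 5)/(2·5) ≡ 1/3. 3⁻¹ ≡ 5 (mod 7) since 3·5 = 15 ≡ 1, so λ ≡ 1·5 ≡ 5.
  x = λ² - 6 - 6 = 25 - 12 ≡ 6; y = λ·(6 - 6) - 5 ≡ 2. → (6, 2)
2G = (6, 2).
Next 2H:
Repeated addition: build up to 2H.
2H: tangent at (1, 3): λ = (3·1² + 5)/(2·3) ≡ 1/6. 6⁻¹ ≡ 6 (mod 7), so λ ≡ 1·6 ≡ 6.
  x = λ² - 1 - 1 = 36 - 2 ≡ 6; y = λ·(1 - 6) - 3 ≡ 2. → (6, 2)
2H = (6, 2).
Finally 2G + 2H:
tangent at (6, 2): λ = (3·6² + 5)/(2·2) ≡ 1/4. 4⁻¹ ≡ 2 (mod 7) since 4·2 = 8 ≡ 1, so λ ≡ 1·2 ≡ 2.
  x = λ² - 6 - 6 = 4 - 12 ≡ 6; y = λ·(6 - 6) - 2 ≡ 5. → (6, 5)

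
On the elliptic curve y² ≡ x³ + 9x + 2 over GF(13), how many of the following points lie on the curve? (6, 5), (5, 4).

2

(6, 5): 5² ≡ 12, rhs ≡ 12 → on.
(5, 4): 4² ≡ 3, rhs ≡ 3 → on.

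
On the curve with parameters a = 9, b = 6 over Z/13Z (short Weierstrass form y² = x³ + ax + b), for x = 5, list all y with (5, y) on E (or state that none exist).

none

x³ + 9x + 6 = 176 ≡ 7 (mod 13).
7 is a non-residue mod 13; no y exists.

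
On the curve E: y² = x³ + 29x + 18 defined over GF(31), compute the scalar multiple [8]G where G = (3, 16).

(19, 22)

Double-and-add on 8 = (1000)₂. Start with G = (3, 16) for the leading 1-bit.
double: tangent at (3, 16): λ = (3·3² + 29)/(2·16) ≡ 25/1. 1⁻¹ ≡ 1 (mod 31), so λ ≡ 25·1 ≡ 25.
  x = λ² - 3 - 3 = 625 - 6 ≡ 30; y = λ·(3 - 30) - 16 ≡ 22. → (30, 22)
double: tangent at (30, 22): λ = (3·30² + 29)/(2·22) ≡ 1/13. 13⁻¹ ≡ 12 (mod 31) since 13·12 = 156 ≡ 1, so λ ≡ 1·12 ≡ 12.
  x = λ² - 30 - 30 = 144 - 60 ≡ 22; y = λ·(30 - 22) - 22 ≡ 12. → (22, 12)
double: tangent at (22, 12): λ = (3·22² + 29)/(2·12) ≡ 24/24. 24⁻¹ ≡ 22 (mod 31), so λ ≡ 24·22 ≡ 1.
  x = λ² - 22 - 22 = 1 - 44 ≡ 19; y = λ·(22 - 19) - 12 ≡ 22. → (19, 22)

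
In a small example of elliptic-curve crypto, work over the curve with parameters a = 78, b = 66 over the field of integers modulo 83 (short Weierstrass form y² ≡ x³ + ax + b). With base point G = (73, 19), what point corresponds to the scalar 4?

(82, 30)

Double-and-add on 4 = (100)₂. Start with G = (73, 19) for the leading 1-bit.
double: tangent at (73, 19): λ = (3·73² + 78)/(2·19) ≡ 46/38. 38⁻¹ ≡ 59 (mod 83) since 38·59 = 2242 ≡ 1, so λ ≡ 46·59 ≡ 58.
  x = λ² - 73 - 73 = 3364 - 146 ≡ 64; y = λ·(73 - 64) - 19 ≡ 5. → (64, 5)
double: tangent at (64, 5): λ = (3·64² + 78)/(2·5) ≡ 82/10. 10⁻¹ ≡ 25 (mod 83), so λ ≡ 82·25 ≡ 58.
  x = λ² - 64 - 64 = 3364 - 128 ≡ 82; y = λ·(64 - 82) - 5 ≡ 30. → (82, 30)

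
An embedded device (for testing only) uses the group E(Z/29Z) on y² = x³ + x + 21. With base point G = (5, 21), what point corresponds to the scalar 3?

Repeated addition: build up to 3G.
2G: tangent at (5, 21): λ = (3·5² + 1)/(2·21) ≡ 18/13. 13⁻¹ ≡ 9 (mod 29), so λ ≡ 18·9 ≡ 17.
  x = λ² - 5 - 5 = 289 - 10 ≡ 18; y = λ·(5 - 18) - 21 ≡ 19. → (18, 19)
3G: (18, 19) + (5, 21). λ = (21 - 19)/(5 - 18) ≡ 2/16 mod 29. 16⁻¹ ≡ 20 (mod 29) since 16·20 = 320 ≡ 1, so λ ≡ 11.
  x = λ² - 18 - 5 = 121 - 23 ≡ 11; y = λ·(18 - 11) - 19 ≡ 0. → (11, 0)

(11, 0)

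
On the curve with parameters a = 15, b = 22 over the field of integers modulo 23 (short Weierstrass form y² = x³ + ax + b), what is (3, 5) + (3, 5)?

(19, 6)

tangent at (3, 5): λ = (3·3² + 15)/(2·5) ≡ 19/10. 10⁻¹ ≡ 7 (mod 23) since 10·7 = 70 ≡ 1, so λ ≡ 19·7 ≡ 18.
  x = λ² - 3 - 3 = 324 - 6 ≡ 19; y = λ·(3 - 19) - 5 ≡ 6. → (19, 6)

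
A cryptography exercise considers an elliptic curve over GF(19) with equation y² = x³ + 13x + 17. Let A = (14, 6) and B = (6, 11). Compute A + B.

(14, 6) + (6, 11). λ = (11 - 6)/(6 - 14) ≡ 5/11 mod 19. 11⁻¹ ≡ 7 (mod 19), so λ ≡ 16.
  x = λ² - 14 - 6 = 256 - 20 ≡ 8; y = λ·(14 - 8) - 6 ≡ 14. → (8, 14)

(8, 14)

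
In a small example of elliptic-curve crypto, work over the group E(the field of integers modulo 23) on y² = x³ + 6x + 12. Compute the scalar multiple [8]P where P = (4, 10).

(20, 17)

Double-and-add on 8 = (1000)₂. Start with P = (4, 10) for the leading 1-bit.
double: tangent at (4, 10): λ = (3·4² + 6)/(2·10) ≡ 8/20. 20⁻¹ ≡ 15 (mod 23), so λ ≡ 8·15 ≡ 5.
  x = λ² - 4 - 4 = 25 - 8 ≡ 17; y = λ·(4 - 17) - 10 ≡ 17. → (17, 17)
double: tangent at (17, 17): λ = (3·17² + 6)/(2·17) ≡ 22/11. 11⁻¹ ≡ 21 (mod 23), so λ ≡ 22·21 ≡ 2.
  x = λ² - 17 - 17 = 4 - 34 ≡ 16; y = λ·(17 - 16) - 17 ≡ 8. → (16, 8)
double: tangent at (16, 8): λ = (3·16² + 6)/(2·8) ≡ 15/16. 16⁻¹ ≡ 13 (mod 23) since 16·13 = 208 ≡ 1, so λ ≡ 15·13 ≡ 11.
  x = λ² - 16 - 16 = 121 - 32 ≡ 20; y = λ·(16 - 20) - 8 ≡ 17. → (20, 17)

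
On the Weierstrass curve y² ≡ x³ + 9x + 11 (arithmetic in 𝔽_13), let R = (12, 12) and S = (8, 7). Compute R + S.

(12, 12) + (8, 7). λ = (7 - 12)/(8 - 12) ≡ 8/9 mod 13. 9⁻¹ ≡ 3 (mod 13) since 9·3 = 27 ≡ 1, so λ ≡ 11.
  x = λ² - 12 - 8 = 121 - 20 ≡ 10; y = λ·(12 - 10) - 12 ≡ 10. → (10, 10)

(10, 10)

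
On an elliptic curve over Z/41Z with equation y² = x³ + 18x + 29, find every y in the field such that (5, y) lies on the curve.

x³ + 18x + 29 = 244 ≡ 39 (mod 41).
Square roots of 39 mod 41: 11 and 30 (since 11² = 121 ≡ 39).

11, 30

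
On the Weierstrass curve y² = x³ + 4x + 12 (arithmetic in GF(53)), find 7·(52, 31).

(24, 29)

Write G = (52, 31).
Double-and-add on 7 = (111)₂. Start with G = (52, 31) for the leading 1-bit.
double: tangent at (52, 31): λ = (3·52² + 4)/(2·31) ≡ 7/9. 9⁻¹ ≡ 6 (mod 53), so λ ≡ 7·6 ≡ 42.
  x = λ² - 52 - 52 = 1764 - 104 ≡ 17; y = λ·(52 - 17) - 31 ≡ 8. → (17, 8)
add G: (17, 8) + (52, 31). λ = (31 - 8)/(52 - 17) ≡ 23/35 mod 53. 35⁻¹ ≡ 50 (mod 53), so λ ≡ 37.
  x = λ² - 17 - 52 = 1369 - 69 ≡ 28; y = λ·(17 - 28) - 8 ≡ 9. → (28, 9)
double: tangent at (28, 9): λ = (3·28² + 4)/(2·9) ≡ 24/18. 18⁻¹ ≡ 3 (mod 53), so λ ≡ 24·3 ≡ 19.
  x = λ² - 28 - 28 = 361 - 56 ≡ 40; y = λ·(28 - 40) - 9 ≡ 28. → (40, 28)
add G: (40, 28) + (52, 31). λ = (31 - 28)/(52 - 40) ≡ 3/12 mod 53. 12⁻¹ ≡ 31 (mod 53) since 12·31 = 372 ≡ 1, so λ ≡ 40.
  x = λ² - 40 - 52 = 1600 - 92 ≡ 24; y = λ·(40 - 24) - 28 ≡ 29. → (24, 29)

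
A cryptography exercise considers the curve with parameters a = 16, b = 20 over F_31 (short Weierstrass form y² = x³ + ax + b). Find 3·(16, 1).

(21, 21)

Write Q = (16, 1).
Repeated addition: build up to 3Q.
2Q: tangent at (16, 1): λ = (3·16² + 16)/(2·1) ≡ 9/2. 2⁻¹ ≡ 16 (mod 31), so λ ≡ 9·16 ≡ 20.
  x = λ² - 16 - 16 = 400 - 32 ≡ 27; y = λ·(16 - 27) - 1 ≡ 27. → (27, 27)
3Q: (27, 27) + (16, 1). λ = (1 - 27)/(16 - 27) ≡ 5/20 mod 31. 20⁻¹ ≡ 14 (mod 31) since 20·14 = 280 ≡ 1, so λ ≡ 8.
  x = λ² - 27 - 16 = 64 - 43 ≡ 21; y = λ·(27 - 21) - 27 ≡ 21. → (21, 21)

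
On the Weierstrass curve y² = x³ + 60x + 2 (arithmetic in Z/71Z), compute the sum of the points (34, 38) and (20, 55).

(0, 12)

(34, 38) + (20, 55). λ = (55 - 38)/(20 - 34) ≡ 17/57 mod 71. 57⁻¹ ≡ 5 (mod 71) since 57·5 = 285 ≡ 1, so λ ≡ 14.
  x = λ² - 34 - 20 = 196 - 54 ≡ 0; y = λ·(34 - 0) - 38 ≡ 12. → (0, 12)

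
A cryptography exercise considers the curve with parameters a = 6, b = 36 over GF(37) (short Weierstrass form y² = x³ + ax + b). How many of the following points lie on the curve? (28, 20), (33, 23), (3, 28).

2

(28, 20): 20² ≡ 30, rhs ≡ 30 → on.
(33, 23): 23² ≡ 11, rhs ≡ 22 → off.
(3, 28): 28² ≡ 7, rhs ≡ 7 → on.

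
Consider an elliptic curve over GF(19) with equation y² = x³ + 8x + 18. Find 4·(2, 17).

Write P = (2, 17).
Double-and-add on 4 = (100)₂. Start with P = (2, 17) for the leading 1-bit.
double: tangent at (2, 17): λ = (3·2² + 8)/(2·17) ≡ 1/15. 15⁻¹ ≡ 14 (mod 19), so λ ≡ 1·14 ≡ 14.
  x = λ² - 2 - 2 = 196 - 4 ≡ 2; y = λ·(2 - 2) - 17 ≡ 2. → (2, 2)
double: tangent at (2, 2): λ = (3·2² + 8)/(2·2) ≡ 1/4. 4⁻¹ ≡ 5 (mod 19), so λ ≡ 1·5 ≡ 5.
  x = λ² - 2 - 2 = 25 - 4 ≡ 2; y = λ·(2 - 2) - 2 ≡ 17. → (2, 17)

(2, 17)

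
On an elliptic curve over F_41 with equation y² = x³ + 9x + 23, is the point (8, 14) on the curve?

no

y² = 14² ≡ 32; x³ + 9x + 23 = 607 ≡ 33 (mod 41). 32 ≠ 33.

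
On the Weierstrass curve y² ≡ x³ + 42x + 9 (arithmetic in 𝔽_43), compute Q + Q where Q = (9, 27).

tangent at (9, 27): λ = (3·9² + 42)/(2·27) ≡ 27/11. 11⁻¹ ≡ 4 (mod 43), so λ ≡ 27·4 ≡ 22.
  x = λ² - 9 - 9 = 484 - 18 ≡ 36; y = λ·(9 - 36) - 27 ≡ 24. → (36, 24)

(36, 24)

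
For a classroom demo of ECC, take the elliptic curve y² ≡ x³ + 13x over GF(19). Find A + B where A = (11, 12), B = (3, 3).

(11, 12) + (3, 3). λ = (3 - 12)/(3 - 11) ≡ 10/11 mod 19. 11⁻¹ ≡ 7 (mod 19), so λ ≡ 13.
  x = λ² - 11 - 3 = 169 - 14 ≡ 3; y = λ·(11 - 3) - 12 ≡ 16. → (3, 16)

(3, 16)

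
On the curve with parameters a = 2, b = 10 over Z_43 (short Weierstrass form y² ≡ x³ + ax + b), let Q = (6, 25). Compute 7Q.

Double-and-add on 7 = (111)₂. Start with Q = (6, 25) for the leading 1-bit.
double: tangent at (6, 25): λ = (3·6² + 2)/(2·25) ≡ 24/7. 7⁻¹ ≡ 37 (mod 43), so λ ≡ 24·37 ≡ 28.
  x = λ² - 6 - 6 = 784 - 12 ≡ 41; y = λ·(6 - 41) - 25 ≡ 27. → (41, 27)
add Q: (41, 27) + (6, 25). λ = (25 - 27)/(6 - 41) ≡ 41/8 mod 43. 8⁻¹ ≡ 27 (mod 43), so λ ≡ 32.
  x = λ² - 41 - 6 = 1024 - 47 ≡ 31; y = λ·(41 - 31) - 27 ≡ 35. → (31, 35)
double: tangent at (31, 35): λ = (3·31² + 2)/(2·35) ≡ 4/27. 27⁻¹ ≡ 8 (mod 43) since 27·8 = 216 ≡ 1, so λ ≡ 4·8 ≡ 32.
  x = λ² - 31 - 31 = 1024 - 62 ≡ 16; y = λ·(31 - 16) - 35 ≡ 15. → (16, 15)
add Q: (16, 15) + (6, 25). λ = (25 - 15)/(6 - 16) ≡ 10/33 mod 43. 33⁻¹ ≡ 30 (mod 43), so λ ≡ 42.
  x = λ² - 16 - 6 = 1764 - 22 ≡ 22; y = λ·(16 - 22) - 15 ≡ 34. → (22, 34)

(22, 34)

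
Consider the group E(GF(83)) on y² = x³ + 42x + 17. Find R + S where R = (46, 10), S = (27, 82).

(80, 14)

(46, 10) + (27, 82). λ = (82 - 10)/(27 - 46) ≡ 72/64 mod 83. 64⁻¹ ≡ 48 (mod 83), so λ ≡ 53.
  x = λ² - 46 - 27 = 2809 - 73 ≡ 80; y = λ·(46 - 80) - 10 ≡ 14. → (80, 14)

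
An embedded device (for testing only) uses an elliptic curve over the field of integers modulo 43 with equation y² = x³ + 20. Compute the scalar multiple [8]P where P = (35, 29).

Double-and-add on 8 = (1000)₂. Start with P = (35, 29) for the leading 1-bit.
double: tangent at (35, 29): λ = (3·35² + 0)/(2·29) ≡ 20/15. 15⁻¹ ≡ 23 (mod 43), so λ ≡ 20·23 ≡ 30.
  x = λ² - 35 - 35 = 900 - 70 ≡ 13; y = λ·(35 - 13) - 29 ≡ 29. → (13, 29)
double: tangent at (13, 29): λ = (3·13² + 0)/(2·29) ≡ 34/15. 15⁻¹ ≡ 23 (mod 43), so λ ≡ 34·23 ≡ 8.
  x = λ² - 13 - 13 = 64 - 26 ≡ 38; y = λ·(13 - 38) - 29 ≡ 29. → (38, 29)
double: tangent at (38, 29): λ = (3·38² + 0)/(2·29) ≡ 32/15. 15⁻¹ ≡ 23 (mod 43), so λ ≡ 32·23 ≡ 5.
  x = λ² - 38 - 38 = 25 - 76 ≡ 35; y = λ·(38 - 35) - 29 ≡ 29. → (35, 29)

(35, 29)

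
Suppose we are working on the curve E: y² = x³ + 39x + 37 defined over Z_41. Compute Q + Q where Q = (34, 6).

(39, 19)

tangent at (34, 6): λ = (3·34² + 39)/(2·6) ≡ 22/12. 12⁻¹ ≡ 24 (mod 41), so λ ≡ 22·24 ≡ 36.
  x = λ² - 34 - 34 = 1296 - 68 ≡ 39; y = λ·(34 - 39) - 6 ≡ 19. → (39, 19)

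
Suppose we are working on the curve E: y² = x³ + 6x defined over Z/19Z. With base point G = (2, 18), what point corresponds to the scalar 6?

Repeated addition: build up to 6G.
2G: tangent at (2, 18): λ = (3·2² + 6)/(2·18) ≡ 18/17. 17⁻¹ ≡ 9 (mod 19), so λ ≡ 18·9 ≡ 10.
  x = λ² - 2 - 2 = 100 - 4 ≡ 1; y = λ·(2 - 1) - 18 ≡ 11. → (1, 11)
3G: (1, 11) + (2, 18). λ = (18 - 11)/(2 - 1) ≡ 7/1 mod 19. 1⁻¹ ≡ 1 (mod 19) since 1·1 = 1 ≡ 1, so λ ≡ 7.
  x = λ² - 1 - 2 = 49 - 3 ≡ 8; y = λ·(1 - 8) - 11 ≡ 16. → (8, 16)
4G: (8, 16) + (2, 18). λ = (18 - 16)/(2 - 8) ≡ 2/13 mod 19. 13⁻¹ ≡ 3 (mod 19) since 13·3 = 39 ≡ 1, so λ ≡ 6.
  x = λ² - 8 - 2 = 36 - 10 ≡ 7; y = λ·(8 - 7) - 16 ≡ 9. → (7, 9)
5G: (7, 9) + (2, 18). λ = (18 - 9)/(2 - 7) ≡ 9/14 mod 19. 14⁻¹ ≡ 15 (mod 19), so λ ≡ 2.
  x = λ² - 7 - 2 = 4 - 9 ≡ 14; y = λ·(7 - 14) - 9 ≡ 15. → (14, 15)
6G: (14, 15) + (2, 18). λ = (18 - 15)/(2 - 14) ≡ 3/7 mod 19. 7⁻¹ ≡ 11 (mod 19), so λ ≡ 14.
  x = λ² - 14 - 2 = 196 - 16 ≡ 9; y = λ·(14 - 9) - 15 ≡ 17. → (9, 17)

(9, 17)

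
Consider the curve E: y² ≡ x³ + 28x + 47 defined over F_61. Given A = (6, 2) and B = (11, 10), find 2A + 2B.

(36, 58)

First 2A:
Repeated addition: build up to 2A.
2A: tangent at (6, 2): λ = (3·6² + 28)/(2·2) ≡ 14/4. 4⁻¹ ≡ 46 (mod 61) since 4·46 = 184 ≡ 1, so λ ≡ 14·46 ≡ 34.
  x = λ² - 6 - 6 = 1156 - 12 ≡ 46; y = λ·(6 - 46) - 2 ≡ 41. → (46, 41)
2A = (46, 41).
Next 2B:
Repeated addition: build up to 2B.
2B: tangent at (11, 10): λ = (3·11² + 28)/(2·10) ≡ 25/20. 20⁻¹ ≡ 58 (mod 61), so λ ≡ 25·58 ≡ 47.
  x = λ² - 11 - 11 = 2209 - 22 ≡ 52; y = λ·(11 - 52) - 10 ≡ 15. → (52, 15)
2B = (52, 15).
Finally 2A + 2B:
(46, 41) + (52, 15). λ = (15 - 41)/(52 - 46) ≡ 35/6 mod 61. 6⁻¹ ≡ 51 (mod 61) since 6·51 = 306 ≡ 1, so λ ≡ 16.
  x = λ² - 46 - 52 = 256 - 98 ≡ 36; y = λ·(46 - 36) - 41 ≡ 58. → (36, 58)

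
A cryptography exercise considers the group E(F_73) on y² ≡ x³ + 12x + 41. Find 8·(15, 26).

(20, 18)

Write Q = (15, 26).
Double-and-add on 8 = (1000)₂. Start with Q = (15, 26) for the leading 1-bit.
double: tangent at (15, 26): λ = (3·15² + 12)/(2·26) ≡ 30/52. 52⁻¹ ≡ 66 (mod 73), so λ ≡ 30·66 ≡ 9.
  x = λ² - 15 - 15 = 81 - 30 ≡ 51; y = λ·(15 - 51) - 26 ≡ 15. → (51, 15)
double: tangent at (51, 15): λ = (3·51² + 12)/(2·15) ≡ 4/30. 30⁻¹ ≡ 56 (mod 73), so λ ≡ 4·56 ≡ 5.
  x = λ² - 51 - 51 = 25 - 102 ≡ 69; y = λ·(51 - 69) - 15 ≡ 41. → (69, 41)
double: tangent at (69, 41): λ = (3·69² + 12)/(2·41) ≡ 60/9. 9⁻¹ ≡ 65 (mod 73), so λ ≡ 60·65 ≡ 31.
  x = λ² - 69 - 69 = 961 - 138 ≡ 20; y = λ·(69 - 20) - 41 ≡ 18. → (20, 18)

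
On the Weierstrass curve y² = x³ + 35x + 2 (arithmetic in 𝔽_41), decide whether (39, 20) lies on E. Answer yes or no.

no

y² = 20² ≡ 31; x³ + 35x + 2 = 60686 ≡ 6 (mod 41). 31 ≠ 6.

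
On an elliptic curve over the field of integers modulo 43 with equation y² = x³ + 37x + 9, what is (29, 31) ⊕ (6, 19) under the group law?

(29, 12)

(29, 31) + (6, 19). λ = (19 - 31)/(6 - 29) ≡ 31/20 mod 43. 20⁻¹ ≡ 28 (mod 43), so λ ≡ 8.
  x = λ² - 29 - 6 = 64 - 35 ≡ 29; y = λ·(29 - 29) - 31 ≡ 12. → (29, 12)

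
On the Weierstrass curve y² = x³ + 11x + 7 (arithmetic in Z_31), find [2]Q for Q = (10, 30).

tangent at (10, 30): λ = (3·10² + 11)/(2·30) ≡ 1/29. 29⁻¹ ≡ 15 (mod 31), so λ ≡ 1·15 ≡ 15.
  x = λ² - 10 - 10 = 225 - 20 ≡ 19; y = λ·(10 - 19) - 30 ≡ 21. → (19, 21)

(19, 21)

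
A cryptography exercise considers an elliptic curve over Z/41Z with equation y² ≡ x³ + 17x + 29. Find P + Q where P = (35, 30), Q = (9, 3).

(35, 30) + (9, 3). λ = (3 - 30)/(9 - 35) ≡ 14/15 mod 41. 15⁻¹ ≡ 11 (mod 41) since 15·11 = 165 ≡ 1, so λ ≡ 31.
  x = λ² - 35 - 9 = 961 - 44 ≡ 15; y = λ·(35 - 15) - 30 ≡ 16. → (15, 16)

(15, 16)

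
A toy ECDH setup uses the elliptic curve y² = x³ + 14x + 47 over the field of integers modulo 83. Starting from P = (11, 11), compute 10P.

(51, 23)

Double-and-add on 10 = (1010)₂. Start with P = (11, 11) for the leading 1-bit.
double: tangent at (11, 11): λ = (3·11² + 14)/(2·11) ≡ 45/22. 22⁻¹ ≡ 34 (mod 83) since 22·34 = 748 ≡ 1, so λ ≡ 45·34 ≡ 36.
  x = λ² - 11 - 11 = 1296 - 22 ≡ 29; y = λ·(11 - 29) - 11 ≡ 5. → (29, 5)
double: tangent at (29, 5): λ = (3·29² + 14)/(2·5) ≡ 47/10. 10⁻¹ ≡ 25 (mod 83) since 10·25 = 250 ≡ 1, so λ ≡ 47·25 ≡ 13.
  x = λ² - 29 - 29 = 169 - 58 ≡ 28; y = λ·(29 - 28) - 5 ≡ 8. → (28, 8)
add P: (28, 8) + (11, 11). λ = (11 - 8)/(11 - 28) ≡ 3/66 mod 83. 66⁻¹ ≡ 39 (mod 83) since 66·39 = 2574 ≡ 1, so λ ≡ 34.
  x = λ² - 28 - 11 = 1156 - 39 ≡ 38; y = λ·(28 - 38) - 8 ≡ 67. → (38, 67)
double: tangent at (38, 67): λ = (3·38² + 14)/(2·67) ≡ 30/51. 51⁻¹ ≡ 70 (mod 83), so λ ≡ 30·70 ≡ 25.
  x = λ² - 38 - 38 = 625 - 76 ≡ 51; y = λ·(38 - 51) - 67 ≡ 23. → (51, 23)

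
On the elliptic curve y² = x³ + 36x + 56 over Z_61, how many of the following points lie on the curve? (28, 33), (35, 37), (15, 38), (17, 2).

1

(28, 33): 33² ≡ 52, rhs ≡ 19 → off.
(35, 37): 37² ≡ 27, rhs ≡ 27 → on.
(15, 38): 38² ≡ 41, rhs ≡ 6 → off.
(17, 2): 2² ≡ 4, rhs ≡ 30 → off.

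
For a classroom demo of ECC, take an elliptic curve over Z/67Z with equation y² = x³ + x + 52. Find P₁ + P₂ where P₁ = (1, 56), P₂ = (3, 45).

(1, 56) + (3, 45). λ = (45 - 56)/(3 - 1) ≡ 56/2 mod 67. 2⁻¹ ≡ 34 (mod 67), so λ ≡ 28.
  x = λ² - 1 - 3 = 784 - 4 ≡ 43; y = λ·(1 - 43) - 56 ≡ 41. → (43, 41)

(43, 41)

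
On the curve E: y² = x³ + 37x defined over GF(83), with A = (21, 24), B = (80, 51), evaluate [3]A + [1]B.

(6, 40)

First 3A:
Repeated addition: build up to 3A.
2A: tangent at (21, 24): λ = (3·21² + 37)/(2·24) ≡ 32/48. 48⁻¹ ≡ 64 (mod 83) since 48·64 = 3072 ≡ 1, so λ ≡ 32·64 ≡ 56.
  x = λ² - 21 - 21 = 3136 - 42 ≡ 23; y = λ·(21 - 23) - 24 ≡ 30. → (23, 30)
3A: (23, 30) + (21, 24). λ = (24 - 30)/(21 - 23) ≡ 77/81 mod 83. 81⁻¹ ≡ 41 (mod 83), so λ ≡ 3.
  x = λ² - 23 - 21 = 9 - 44 ≡ 48; y = λ·(23 - 48) - 30 ≡ 61. → (48, 61)
3A = (48, 61).
Finally 3A + B:
(48, 61) + (80, 51). λ = (51 - 61)/(80 - 48) ≡ 73/32 mod 83. 32⁻¹ ≡ 13 (mod 83) since 32·13 = 416 ≡ 1, so λ ≡ 36.
  x = λ² - 48 - 80 = 1296 - 128 ≡ 6; y = λ·(48 - 6) - 61 ≡ 40. → (6, 40)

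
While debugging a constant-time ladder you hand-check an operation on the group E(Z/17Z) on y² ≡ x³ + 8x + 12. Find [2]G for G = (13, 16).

tangent at (13, 16): λ = (3·13² + 8)/(2·16) ≡ 5/15. 15⁻¹ ≡ 8 (mod 17), so λ ≡ 5·8 ≡ 6.
  x = λ² - 13 - 13 = 36 - 26 ≡ 10; y = λ·(13 - 10) - 16 ≡ 2. → (10, 2)

(10, 2)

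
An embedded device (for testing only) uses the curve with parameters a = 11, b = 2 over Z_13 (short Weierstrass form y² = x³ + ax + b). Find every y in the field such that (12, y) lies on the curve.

4, 9

x³ + 11x + 2 = 1862 ≡ 3 (mod 13).
Square roots of 3 mod 13: 4 and 9 (since 4² = 16 ≡ 3).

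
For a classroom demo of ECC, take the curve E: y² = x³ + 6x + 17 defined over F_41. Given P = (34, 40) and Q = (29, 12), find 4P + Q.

First 4P:
Repeated addition: build up to 4P.
2P: tangent at (34, 40): λ = (3·34² + 6)/(2·40) ≡ 30/39. 39⁻¹ ≡ 20 (mod 41) since 39·20 = 780 ≡ 1, so λ ≡ 30·20 ≡ 26.
  x = λ² - 34 - 34 = 676 - 68 ≡ 34; y = λ·(34 - 34) - 40 ≡ 1. → (34, 1)
3P: (34, 1) + (34, 40): same x and y₁ ≡ -y₂, so the sum is ∞.
4P: ∞ + (34, 40) = (34, 40) (identity).
4P = (34, 40).
Finally 4P + Q:
(34, 40) + (29, 12). λ = (12 - 40)/(29 - 34) ≡ 13/36 mod 41. 36⁻¹ ≡ 8 (mod 41), so λ ≡ 22.
  x = λ² - 34 - 29 = 484 - 63 ≡ 11; y = λ·(34 - 11) - 40 ≡ 15. → (11, 15)

(11, 15)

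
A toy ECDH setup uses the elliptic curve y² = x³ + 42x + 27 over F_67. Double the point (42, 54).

tangent at (42, 54): λ = (3·42² + 42)/(2·54) ≡ 41/41. 41⁻¹ ≡ 18 (mod 67), so λ ≡ 41·18 ≡ 1.
  x = λ² - 42 - 42 = 1 - 84 ≡ 51; y = λ·(42 - 51) - 54 ≡ 4. → (51, 4)

(51, 4)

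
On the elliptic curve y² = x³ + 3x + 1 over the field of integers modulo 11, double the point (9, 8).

tangent at (9, 8): λ = (3·9² + 3)/(2·8) ≡ 4/5. 5⁻¹ ≡ 9 (mod 11) since 5·9 = 45 ≡ 1, so λ ≡ 4·9 ≡ 3.
  x = λ² - 9 - 9 = 9 - 18 ≡ 2; y = λ·(9 - 2) - 8 ≡ 2. → (2, 2)

(2, 2)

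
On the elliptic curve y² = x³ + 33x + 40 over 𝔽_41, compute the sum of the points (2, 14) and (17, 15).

(2, 14) + (17, 15). λ = (15 - 14)/(17 - 2) ≡ 1/15 mod 41. 15⁻¹ ≡ 11 (mod 41) since 15·11 = 165 ≡ 1, so λ ≡ 11.
  x = λ² - 2 - 17 = 121 - 19 ≡ 20; y = λ·(2 - 20) - 14 ≡ 34. → (20, 34)

(20, 34)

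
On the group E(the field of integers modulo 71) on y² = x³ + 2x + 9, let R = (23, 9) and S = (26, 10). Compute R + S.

(23, 9) + (26, 10). λ = (10 - 9)/(26 - 23) ≡ 1/3 mod 71. 3⁻¹ ≡ 24 (mod 71) since 3·24 = 72 ≡ 1, so λ ≡ 24.
  x = λ² - 23 - 26 = 576 - 49 ≡ 30; y = λ·(23 - 30) - 9 ≡ 36. → (30, 36)

(30, 36)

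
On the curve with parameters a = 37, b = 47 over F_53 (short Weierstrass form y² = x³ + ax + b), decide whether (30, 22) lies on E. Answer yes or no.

y² = 22² ≡ 7; x³ + 37x + 47 = 28157 ≡ 14 (mod 53). 7 ≠ 14.

no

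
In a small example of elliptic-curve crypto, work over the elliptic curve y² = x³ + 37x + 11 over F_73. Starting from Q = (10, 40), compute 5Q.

O

Repeated addition: build up to 5Q.
2Q: tangent at (10, 40): λ = (3·10² + 37)/(2·40) ≡ 45/7. 7⁻¹ ≡ 21 (mod 73), so λ ≡ 45·21 ≡ 69.
  x = λ² - 10 - 10 = 4761 - 20 ≡ 69; y = λ·(10 - 69) - 40 ≡ 50. → (69, 50)
3Q: (69, 50) + (10, 40). λ = (40 - 50)/(10 - 69) ≡ 63/14 mod 73. 14⁻¹ ≡ 47 (mod 73) since 14·47 = 658 ≡ 1, so λ ≡ 41.
  x = λ² - 69 - 10 = 1681 - 79 ≡ 69; y = λ·(69 - 69) - 50 ≡ 23. → (69, 23)
4Q: (69, 23) + (10, 40). λ = (40 - 23)/(10 - 69) ≡ 17/14 mod 73. 14⁻¹ ≡ 47 (mod 73), so λ ≡ 69.
  x = λ² - 69 - 10 = 4761 - 79 ≡ 10; y = λ·(69 - 10) - 23 ≡ 33. → (10, 33)
5Q: (10, 33) + (10, 40): same x and y₁ ≡ -y₂, so the sum is 𝒪.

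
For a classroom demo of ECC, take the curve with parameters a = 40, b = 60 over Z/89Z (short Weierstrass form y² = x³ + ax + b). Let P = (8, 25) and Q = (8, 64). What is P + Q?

The two points share x = 8 and their y-coordinates satisfy 25 + 64 ≡ 0 (mod 89), so they are inverses. Their sum is O.

O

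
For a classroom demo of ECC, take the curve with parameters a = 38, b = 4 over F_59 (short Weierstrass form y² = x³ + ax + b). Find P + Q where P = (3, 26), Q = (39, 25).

(3, 26) + (39, 25). λ = (25 - 26)/(39 - 3) ≡ 58/36 mod 59. 36⁻¹ ≡ 41 (mod 59), so λ ≡ 18.
  x = λ² - 3 - 39 = 324 - 42 ≡ 46; y = λ·(3 - 46) - 26 ≡ 26. → (46, 26)

(46, 26)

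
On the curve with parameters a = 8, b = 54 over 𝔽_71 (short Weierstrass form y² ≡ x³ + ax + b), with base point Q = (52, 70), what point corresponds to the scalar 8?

Repeated addition: build up to 8Q.
2Q: tangent at (52, 70): λ = (3·52² + 8)/(2·70) ≡ 26/69. 69⁻¹ ≡ 35 (mod 71), so λ ≡ 26·35 ≡ 58.
  x = λ² - 52 - 52 = 3364 - 104 ≡ 65; y = λ·(52 - 65) - 70 ≡ 28. → (65, 28)
3Q: (65, 28) + (52, 70). λ = (70 - 28)/(52 - 65) ≡ 42/58 mod 71. 58⁻¹ ≡ 60 (mod 71) since 58·60 = 3480 ≡ 1, so λ ≡ 35.
  x = λ² - 65 - 52 = 1225 - 117 ≡ 43; y = λ·(65 - 43) - 28 ≡ 32. → (43, 32)
4Q: (43, 32) + (52, 70). λ = (70 - 32)/(52 - 43) ≡ 38/9 mod 71. 9⁻¹ ≡ 8 (mod 71), so λ ≡ 20.
  x = λ² - 43 - 52 = 400 - 95 ≡ 21; y = λ·(43 - 21) - 32 ≡ 53. → (21, 53)
5Q: (21, 53) + (52, 70). λ = (70 - 53)/(52 - 21) ≡ 17/31 mod 71. 31⁻¹ ≡ 55 (mod 71), so λ ≡ 12.
  x = λ² - 21 - 52 = 144 - 73 ≡ 0; y = λ·(21 - 0) - 53 ≡ 57. → (0, 57)
6Q: (0, 57) + (52, 70). λ = (70 - 57)/(52 - 0) ≡ 13/52 mod 71. 52⁻¹ ≡ 56 (mod 71), so λ ≡ 18.
  x = λ² - 0 - 52 = 324 - 52 ≡ 59; y = λ·(0 - 59) - 57 ≡ 17. → (59, 17)
7Q: (59, 17) + (52, 70). λ = (70 - 17)/(52 - 59) ≡ 53/64 mod 71. 64⁻¹ ≡ 10 (mod 71), so λ ≡ 33.
  x = λ² - 59 - 52 = 1089 - 111 ≡ 55; y = λ·(59 - 55) - 17 ≡ 44. → (55, 44)
8Q: (55, 44) + (52, 70). λ = (70 - 44)/(52 - 55) ≡ 26/68 mod 71. 68⁻¹ ≡ 47 (mod 71) since 68·47 = 3196 ≡ 1, so λ ≡ 15.
  x = λ² - 55 - 52 = 225 - 107 ≡ 47; y = λ·(55 - 47) - 44 ≡ 5. → (47, 5)

(47, 5)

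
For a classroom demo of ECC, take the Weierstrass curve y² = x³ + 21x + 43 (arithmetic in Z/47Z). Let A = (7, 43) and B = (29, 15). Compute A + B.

(20, 12)

(7, 43) + (29, 15). λ = (15 - 43)/(29 - 7) ≡ 19/22 mod 47. 22⁻¹ ≡ 15 (mod 47), so λ ≡ 3.
  x = λ² - 7 - 29 = 9 - 36 ≡ 20; y = λ·(7 - 20) - 43 ≡ 12. → (20, 12)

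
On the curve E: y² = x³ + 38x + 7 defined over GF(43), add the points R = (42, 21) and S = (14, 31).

(42, 21) + (14, 31). λ = (31 - 21)/(14 - 42) ≡ 10/15 mod 43. 15⁻¹ ≡ 23 (mod 43), so λ ≡ 15.
  x = λ² - 42 - 14 = 225 - 56 ≡ 40; y = λ·(42 - 40) - 21 ≡ 9. → (40, 9)

(40, 9)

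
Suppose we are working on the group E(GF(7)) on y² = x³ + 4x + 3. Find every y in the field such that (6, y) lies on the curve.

none

x³ + 4x + 3 = 243 ≡ 5 (mod 7).
5 is a non-residue mod 7; no y exists.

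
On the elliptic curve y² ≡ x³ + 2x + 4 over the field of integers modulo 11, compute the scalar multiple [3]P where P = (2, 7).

(6, 10)

Repeated addition: build up to 3P.
2P: tangent at (2, 7): λ = (3·2² + 2)/(2·7) ≡ 3/3. 3⁻¹ ≡ 4 (mod 11) since 3·4 = 12 ≡ 1, so λ ≡ 3·4 ≡ 1.
  x = λ² - 2 - 2 = 1 - 4 ≡ 8; y = λ·(2 - 8) - 7 ≡ 9. → (8, 9)
3P: (8, 9) + (2, 7). λ = (7 - 9)/(2 - 8) ≡ 9/5 mod 11. 5⁻¹ ≡ 9 (mod 11), so λ ≡ 4.
  x = λ² - 8 - 2 = 16 - 10 ≡ 6; y = λ·(8 - 6) - 9 ≡ 10. → (6, 10)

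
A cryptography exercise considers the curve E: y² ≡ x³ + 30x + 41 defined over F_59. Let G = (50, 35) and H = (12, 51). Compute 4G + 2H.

First 4G:
Repeated addition: build up to 4G.
2G: tangent at (50, 35): λ = (3·50² + 30)/(2·35) ≡ 37/11. 11⁻¹ ≡ 43 (mod 59), so λ ≡ 37·43 ≡ 57.
  x = λ² - 50 - 50 = 3249 - 100 ≡ 22; y = λ·(50 - 22) - 35 ≡ 27. → (22, 27)
3G: (22, 27) + (50, 35). λ = (35 - 27)/(50 - 22) ≡ 8/28 mod 59. 28⁻¹ ≡ 19 (mod 59), so λ ≡ 34.
  x = λ² - 22 - 50 = 1156 - 72 ≡ 22; y = λ·(22 - 22) - 27 ≡ 32. → (22, 32)
4G: (22, 32) + (50, 35). λ = (35 - 32)/(50 - 22) ≡ 3/28 mod 59. 28⁻¹ ≡ 19 (mod 59), so λ ≡ 57.
  x = λ² - 22 - 50 = 3249 - 72 ≡ 50; y = λ·(22 - 50) - 32 ≡ 24. → (50, 24)
4G = (50, 24).
Next 2H:
Repeated addition: build up to 2H.
2H: tangent at (12, 51): λ = (3·12² + 30)/(2·51) ≡ 49/43. 43⁻¹ ≡ 11 (mod 59) since 43·11 = 473 ≡ 1, so λ ≡ 49·11 ≡ 8.
  x = λ² - 12 - 12 = 64 - 24 ≡ 40; y = λ·(12 - 40) - 51 ≡ 20. → (40, 20)
2H = (40, 20).
Finally 4G + 2H:
(50, 24) + (40, 20). λ = (20 - 24)/(40 - 50) ≡ 55/49 mod 59. 49⁻¹ ≡ 53 (mod 59), so λ ≡ 24.
  x = λ² - 50 - 40 = 576 - 90 ≡ 14; y = λ·(50 - 14) - 24 ≡ 14. → (14, 14)

(14, 14)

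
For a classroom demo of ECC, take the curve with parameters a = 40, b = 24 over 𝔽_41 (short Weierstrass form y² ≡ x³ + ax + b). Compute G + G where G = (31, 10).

tangent at (31, 10): λ = (3·31² + 40)/(2·10) ≡ 12/20. 20⁻¹ ≡ 39 (mod 41), so λ ≡ 12·39 ≡ 17.
  x = λ² - 31 - 31 = 289 - 62 ≡ 22; y = λ·(31 - 22) - 10 ≡ 20. → (22, 20)

(22, 20)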